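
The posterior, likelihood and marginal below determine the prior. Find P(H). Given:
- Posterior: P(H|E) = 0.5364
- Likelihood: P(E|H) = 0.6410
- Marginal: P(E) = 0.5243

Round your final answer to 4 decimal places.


From Bayes' theorem: P(H|E) = P(E|H) × P(H) / P(E)

Rearranging for P(H):
P(H) = P(H|E) × P(E) / P(E|H)
     = 0.5364 × 0.5243 / 0.6410
     = 0.28123452 / 0.6410
     = 0.4387


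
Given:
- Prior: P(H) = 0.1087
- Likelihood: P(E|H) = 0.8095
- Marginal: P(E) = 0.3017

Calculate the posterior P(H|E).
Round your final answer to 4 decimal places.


Using Bayes' theorem:

P(H|E) = P(E|H) × P(H) / P(E)
       = 0.8095 × 0.1087 / 0.3017
       = 0.08799265 / 0.3017
       = 0.2917

The evidence strengthens our belief in H.
Prior: 0.1087 → Posterior: 0.2917


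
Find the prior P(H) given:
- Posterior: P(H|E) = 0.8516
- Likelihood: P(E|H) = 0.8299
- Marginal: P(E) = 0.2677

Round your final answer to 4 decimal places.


From Bayes' theorem: P(H|E) = P(E|H) × P(H) / P(E)

Rearranging for P(H):
P(H) = P(H|E) × P(E) / P(E|H)
     = 0.8516 × 0.2677 / 0.8299
     = 0.22797332 / 0.8299
     = 0.2747


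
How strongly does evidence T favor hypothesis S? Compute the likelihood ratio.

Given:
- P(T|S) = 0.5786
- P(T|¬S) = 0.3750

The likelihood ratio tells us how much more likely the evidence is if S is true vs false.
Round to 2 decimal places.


Likelihood Ratio (LR) = P(T|S) / P(T|¬S)

LR = 0.5786 / 0.3750
   = 1.54

The evidence is 1.54 times more likely if S is true than if S is false.
LR > 1, so observing T raises the odds in favor of S.


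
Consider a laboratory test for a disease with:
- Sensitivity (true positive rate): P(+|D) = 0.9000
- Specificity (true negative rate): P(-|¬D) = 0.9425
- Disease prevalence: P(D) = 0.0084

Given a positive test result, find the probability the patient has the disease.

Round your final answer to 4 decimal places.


Let D = has disease, + = positive test

Given:
- P(D) = 0.0084 (prevalence)
- P(+|D) = 0.9000 (sensitivity)
- P(-|¬D) = 0.9425 (specificity)
- P(+|¬D) = 0.0575 (false positive rate = 1 - specificity)

Step 1: Find P(+)
P(+) = P(+|D)P(D) + P(+|¬D)P(¬D)
     = 0.9000 × 0.0084 + 0.0575 × 0.9916
     = 0.00756000 + 0.05701700
     = 0.06457700

Step 2: Apply Bayes' theorem for P(D|+)
P(D|+) = P(+|D)P(D) / P(+)
       = 0.00756000 / 0.06457700
       = 0.1171


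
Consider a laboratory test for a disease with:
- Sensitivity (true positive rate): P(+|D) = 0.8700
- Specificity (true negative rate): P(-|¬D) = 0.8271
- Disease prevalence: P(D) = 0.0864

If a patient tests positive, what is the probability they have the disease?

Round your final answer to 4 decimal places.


Let D = has disease, + = positive test

Given:
- P(D) = 0.0864 (prevalence)
- P(+|D) = 0.8700 (sensitivity)
- P(-|¬D) = 0.8271 (specificity)
- P(+|¬D) = 0.1729 (false positive rate = 1 - specificity)

Step 1: Find P(+)
P(+) = P(+|D)P(D) + P(+|¬D)P(¬D)
     = 0.8700 × 0.0864 + 0.1729 × 0.9136
     = 0.07516800 + 0.15796144
     = 0.23312944

Step 2: Apply Bayes' theorem for P(D|+)
P(D|+) = P(+|D)P(D) / P(+)
       = 0.07516800 / 0.23312944
       = 0.3224


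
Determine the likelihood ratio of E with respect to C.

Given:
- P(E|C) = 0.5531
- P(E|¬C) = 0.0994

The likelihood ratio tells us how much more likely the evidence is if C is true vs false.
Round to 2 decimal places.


Likelihood Ratio (LR) = P(E|C) / P(E|¬C)

LR = 0.5531 / 0.0994
   = 5.56

The evidence is 5.56 times more likely if C is true than if C is false.
LR > 1, so observing E raises the odds in favor of C.


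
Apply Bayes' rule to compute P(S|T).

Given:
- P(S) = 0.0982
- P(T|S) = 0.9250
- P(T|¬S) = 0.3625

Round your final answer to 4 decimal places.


Bayes' theorem: P(S|T) = P(T|S) × P(S) / P(T)

Step 1: Calculate P(T) using law of total probability
P(T) = P(T|S)P(S) + P(T|¬S)P(¬S)
     = 0.9250 × 0.0982 + 0.3625 × 0.9018
     = 0.09083500 + 0.32690250
     = 0.41773750

Step 2: Apply Bayes' theorem
P(S|T) = P(T|S) × P(S) / P(T)
       = 0.09083500 / 0.41773750
       = 0.2174


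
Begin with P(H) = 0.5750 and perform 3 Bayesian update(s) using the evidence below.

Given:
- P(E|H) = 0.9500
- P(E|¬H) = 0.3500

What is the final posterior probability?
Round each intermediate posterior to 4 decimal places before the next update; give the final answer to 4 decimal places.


Sequential Bayesian updating:

Initial prior: P(H) = 0.5750

Update 1:
  P(E) = 0.9500 × 0.5750 + 0.3500 × 0.4250 = 0.54625000 + 0.14875000 = 0.69500000
  P(H|E) = 0.54625000 / 0.69500000 = 0.7860

Update 2:
  P(E) = 0.9500 × 0.7860 + 0.3500 × 0.2140 = 0.74670000 + 0.07490000 = 0.82160000
  P(H|E) = 0.74670000 / 0.82160000 = 0.9088

Update 3:
  P(E) = 0.9500 × 0.9088 + 0.3500 × 0.0912 = 0.86336000 + 0.03192000 = 0.89528000
  P(H|E) = 0.86336000 / 0.89528000 = 0.9643

Final posterior: 0.9643


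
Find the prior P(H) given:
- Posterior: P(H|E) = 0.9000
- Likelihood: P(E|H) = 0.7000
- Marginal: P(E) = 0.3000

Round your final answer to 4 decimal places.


From Bayes' theorem: P(H|E) = P(E|H) × P(H) / P(E)

Rearranging for P(H):
P(H) = P(H|E) × P(E) / P(E|H)
     = 0.9000 × 0.3000 / 0.7000
     = 0.27000000 / 0.7000
     = 0.3857


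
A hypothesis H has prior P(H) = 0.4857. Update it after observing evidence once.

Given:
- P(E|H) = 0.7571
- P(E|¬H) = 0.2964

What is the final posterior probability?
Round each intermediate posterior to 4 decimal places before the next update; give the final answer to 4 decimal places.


Sequential Bayesian updating:

Initial prior: P(H) = 0.4857

Update 1:
  P(E) = 0.7571 × 0.4857 + 0.2964 × 0.5143 = 0.36772347 + 0.15243852 = 0.52016199
  P(H|E) = 0.36772347 / 0.52016199 = 0.7069

Final posterior: 0.7069


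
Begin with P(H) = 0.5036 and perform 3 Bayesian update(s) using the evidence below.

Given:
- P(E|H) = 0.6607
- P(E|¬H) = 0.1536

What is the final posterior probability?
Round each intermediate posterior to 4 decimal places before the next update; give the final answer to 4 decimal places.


Sequential Bayesian updating:

Initial prior: P(H) = 0.5036

Update 1:
  P(E) = 0.6607 × 0.5036 + 0.1536 × 0.4964 = 0.33272852 + 0.07624704 = 0.40897556
  P(H|E) = 0.33272852 / 0.40897556 = 0.8136

Update 2:
  P(E) = 0.6607 × 0.8136 + 0.1536 × 0.1864 = 0.53754552 + 0.02863104 = 0.56617656
  P(H|E) = 0.53754552 / 0.56617656 = 0.9494

Update 3:
  P(E) = 0.6607 × 0.9494 + 0.1536 × 0.0506 = 0.62726858 + 0.00777216 = 0.63504074
  P(H|E) = 0.62726858 / 0.63504074 = 0.9878

Final posterior: 0.9878


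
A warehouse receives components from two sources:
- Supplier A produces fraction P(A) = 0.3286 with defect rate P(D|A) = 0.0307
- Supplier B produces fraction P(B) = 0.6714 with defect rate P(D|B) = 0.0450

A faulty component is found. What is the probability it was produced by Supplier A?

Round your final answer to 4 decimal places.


Let A = from Supplier A, D = faulty

Given:
- P(A) = 0.3286, P(B) = 0.6714
- P(D|A) = 0.0307, P(D|B) = 0.0450

Step 1: Find P(D)
P(D) = P(D|A)P(A) + P(D|B)P(B)
     = 0.0307 × 0.3286 + 0.0450 × 0.6714
     = 0.01008802 + 0.03021300
     = 0.04030102

Step 2: Apply Bayes' theorem
P(A|D) = P(D|A)P(A) / P(D)
       = 0.01008802 / 0.04030102
       = 0.2503


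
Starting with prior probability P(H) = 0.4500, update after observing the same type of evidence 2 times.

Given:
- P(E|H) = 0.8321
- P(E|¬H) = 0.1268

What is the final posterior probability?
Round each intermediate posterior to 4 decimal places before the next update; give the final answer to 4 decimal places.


Sequential Bayesian updating:

Initial prior: P(H) = 0.4500

Update 1:
  P(E) = 0.8321 × 0.4500 + 0.1268 × 0.5500 = 0.37444500 + 0.06974000 = 0.44418500
  P(H|E) = 0.37444500 / 0.44418500 = 0.8430

Update 2:
  P(E) = 0.8321 × 0.8430 + 0.1268 × 0.1570 = 0.70146030 + 0.01990760 = 0.72136790
  P(H|E) = 0.70146030 / 0.72136790 = 0.9724

Final posterior: 0.9724


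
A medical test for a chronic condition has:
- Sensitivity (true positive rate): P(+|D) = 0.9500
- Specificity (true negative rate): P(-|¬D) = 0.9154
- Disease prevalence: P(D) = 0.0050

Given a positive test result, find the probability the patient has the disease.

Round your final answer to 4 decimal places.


Let D = has disease, + = positive test

Given:
- P(D) = 0.0050 (prevalence)
- P(+|D) = 0.9500 (sensitivity)
- P(-|¬D) = 0.9154 (specificity)
- P(+|¬D) = 0.0846 (false positive rate = 1 - specificity)

Step 1: Find P(+)
P(+) = P(+|D)P(D) + P(+|¬D)P(¬D)
     = 0.9500 × 0.0050 + 0.0846 × 0.9950
     = 0.00475000 + 0.08417700
     = 0.08892700

Step 2: Apply Bayes' theorem for P(D|+)
P(D|+) = P(+|D)P(D) / P(+)
       = 0.00475000 / 0.08892700
       = 0.0534


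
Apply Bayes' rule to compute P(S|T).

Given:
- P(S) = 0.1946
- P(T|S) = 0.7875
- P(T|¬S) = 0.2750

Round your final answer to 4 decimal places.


Bayes' theorem: P(S|T) = P(T|S) × P(S) / P(T)

Step 1: Calculate P(T) using law of total probability
P(T) = P(T|S)P(S) + P(T|¬S)P(¬S)
     = 0.7875 × 0.1946 + 0.2750 × 0.8054
     = 0.15324750 + 0.22148500
     = 0.37473250

Step 2: Apply Bayes' theorem
P(S|T) = P(T|S) × P(S) / P(T)
       = 0.15324750 / 0.37473250
       = 0.4090


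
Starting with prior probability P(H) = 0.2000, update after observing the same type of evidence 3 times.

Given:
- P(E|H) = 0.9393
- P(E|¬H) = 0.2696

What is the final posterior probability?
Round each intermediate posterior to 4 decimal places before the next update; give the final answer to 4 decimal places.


Sequential Bayesian updating:

Initial prior: P(H) = 0.2000

Update 1:
  P(E) = 0.9393 × 0.2000 + 0.2696 × 0.8000 = 0.18786000 + 0.21568000 = 0.40354000
  P(H|E) = 0.18786000 / 0.40354000 = 0.4655

Update 2:
  P(E) = 0.9393 × 0.4655 + 0.2696 × 0.5345 = 0.43724415 + 0.14410120 = 0.58134535
  P(H|E) = 0.43724415 / 0.58134535 = 0.7521

Update 3:
  P(E) = 0.9393 × 0.7521 + 0.2696 × 0.2479 = 0.70644753 + 0.06683384 = 0.77328137
  P(H|E) = 0.70644753 / 0.77328137 = 0.9136

Final posterior: 0.9136


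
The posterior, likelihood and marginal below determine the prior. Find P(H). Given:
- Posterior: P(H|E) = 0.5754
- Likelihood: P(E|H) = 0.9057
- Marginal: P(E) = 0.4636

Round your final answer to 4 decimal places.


From Bayes' theorem: P(H|E) = P(E|H) × P(H) / P(E)

Rearranging for P(H):
P(H) = P(H|E) × P(E) / P(E|H)
     = 0.5754 × 0.4636 / 0.9057
     = 0.26675544 / 0.9057
     = 0.2945


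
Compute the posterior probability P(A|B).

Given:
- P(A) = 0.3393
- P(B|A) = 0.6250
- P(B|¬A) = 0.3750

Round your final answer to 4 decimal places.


Bayes' theorem: P(A|B) = P(B|A) × P(A) / P(B)

Step 1: Calculate P(B) using law of total probability
P(B) = P(B|A)P(A) + P(B|¬A)P(¬A)
     = 0.6250 × 0.3393 + 0.3750 × 0.6607
     = 0.21206250 + 0.24776250
     = 0.45982500

Step 2: Apply Bayes' theorem
P(A|B) = P(B|A) × P(A) / P(B)
       = 0.21206250 / 0.45982500
       = 0.4612


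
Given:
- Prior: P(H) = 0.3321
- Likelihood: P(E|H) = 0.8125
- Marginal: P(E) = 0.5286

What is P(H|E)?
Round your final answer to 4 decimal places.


Using Bayes' theorem:

P(H|E) = P(E|H) × P(H) / P(E)
       = 0.8125 × 0.3321 / 0.5286
       = 0.26983125 / 0.5286
       = 0.5105

The evidence strengthens our belief in H.
Prior: 0.3321 → Posterior: 0.5105


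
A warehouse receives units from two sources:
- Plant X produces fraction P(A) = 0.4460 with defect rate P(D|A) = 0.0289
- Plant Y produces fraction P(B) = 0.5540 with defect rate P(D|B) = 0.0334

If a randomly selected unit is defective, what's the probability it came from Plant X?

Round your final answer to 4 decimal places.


Let A = from Plant X, D = defective

Given:
- P(A) = 0.4460, P(B) = 0.5540
- P(D|A) = 0.0289, P(D|B) = 0.0334

Step 1: Find P(D)
P(D) = P(D|A)P(A) + P(D|B)P(B)
     = 0.0289 × 0.4460 + 0.0334 × 0.5540
     = 0.01288940 + 0.01850360
     = 0.03139300

Step 2: Apply Bayes' theorem
P(A|D) = P(D|A)P(A) / P(D)
       = 0.01288940 / 0.03139300
       = 0.4106


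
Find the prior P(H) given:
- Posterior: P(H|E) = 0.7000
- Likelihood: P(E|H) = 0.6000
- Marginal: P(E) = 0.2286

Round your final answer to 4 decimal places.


From Bayes' theorem: P(H|E) = P(E|H) × P(H) / P(E)

Rearranging for P(H):
P(H) = P(H|E) × P(E) / P(E|H)
     = 0.7000 × 0.2286 / 0.6000
     = 0.16002000 / 0.6000
     = 0.2667


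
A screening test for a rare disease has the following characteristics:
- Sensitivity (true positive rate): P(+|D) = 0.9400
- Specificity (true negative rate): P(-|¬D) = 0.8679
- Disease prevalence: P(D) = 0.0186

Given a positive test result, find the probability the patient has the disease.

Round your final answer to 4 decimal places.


Let D = has disease, + = positive test

Given:
- P(D) = 0.0186 (prevalence)
- P(+|D) = 0.9400 (sensitivity)
- P(-|¬D) = 0.8679 (specificity)
- P(+|¬D) = 0.1321 (false positive rate = 1 - specificity)

Step 1: Find P(+)
P(+) = P(+|D)P(D) + P(+|¬D)P(¬D)
     = 0.9400 × 0.0186 + 0.1321 × 0.9814
     = 0.01748400 + 0.12964294
     = 0.14712694

Step 2: Apply Bayes' theorem for P(D|+)
P(D|+) = P(+|D)P(D) / P(+)
       = 0.01748400 / 0.14712694
       = 0.1188


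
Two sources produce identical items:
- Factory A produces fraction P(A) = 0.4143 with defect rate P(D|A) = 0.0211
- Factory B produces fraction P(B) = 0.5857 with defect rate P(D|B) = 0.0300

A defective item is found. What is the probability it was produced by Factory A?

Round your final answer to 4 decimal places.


Let A = from Factory A, D = defective

Given:
- P(A) = 0.4143, P(B) = 0.5857
- P(D|A) = 0.0211, P(D|B) = 0.0300

Step 1: Find P(D)
P(D) = P(D|A)P(A) + P(D|B)P(B)
     = 0.0211 × 0.4143 + 0.0300 × 0.5857
     = 0.00874173 + 0.01757100
     = 0.02631273

Step 2: Apply Bayes' theorem
P(A|D) = P(D|A)P(A) / P(D)
       = 0.00874173 / 0.02631273
       = 0.3322


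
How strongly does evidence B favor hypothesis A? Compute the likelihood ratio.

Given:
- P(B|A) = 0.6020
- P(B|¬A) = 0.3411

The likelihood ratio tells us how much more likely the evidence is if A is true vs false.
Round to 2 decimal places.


Likelihood Ratio (LR) = P(B|A) / P(B|¬A)

LR = 0.6020 / 0.3411
   = 1.76

The evidence is 1.76 times more likely if A is true than if A is false.
LR > 1, so observing B raises the odds in favor of A.


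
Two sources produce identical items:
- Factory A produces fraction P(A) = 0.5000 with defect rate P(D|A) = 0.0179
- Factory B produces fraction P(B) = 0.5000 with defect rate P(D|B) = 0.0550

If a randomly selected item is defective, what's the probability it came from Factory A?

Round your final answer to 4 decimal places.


Let A = from Factory A, D = defective

Given:
- P(A) = 0.5000, P(B) = 0.5000
- P(D|A) = 0.0179, P(D|B) = 0.0550

Step 1: Find P(D)
P(D) = P(D|A)P(A) + P(D|B)P(B)
     = 0.0179 × 0.5000 + 0.0550 × 0.5000
     = 0.00895000 + 0.02750000
     = 0.03645000

Step 2: Apply Bayes' theorem
P(A|D) = P(D|A)P(A) / P(D)
       = 0.00895000 / 0.03645000
       = 0.2455


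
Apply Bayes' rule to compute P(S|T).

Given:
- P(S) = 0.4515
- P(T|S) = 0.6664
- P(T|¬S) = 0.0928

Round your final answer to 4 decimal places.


Bayes' theorem: P(S|T) = P(T|S) × P(S) / P(T)

Step 1: Calculate P(T) using law of total probability
P(T) = P(T|S)P(S) + P(T|¬S)P(¬S)
     = 0.6664 × 0.4515 + 0.0928 × 0.5485
     = 0.30087960 + 0.05090080
     = 0.35178040

Step 2: Apply Bayes' theorem
P(S|T) = P(T|S) × P(S) / P(T)
       = 0.30087960 / 0.35178040
       = 0.8553


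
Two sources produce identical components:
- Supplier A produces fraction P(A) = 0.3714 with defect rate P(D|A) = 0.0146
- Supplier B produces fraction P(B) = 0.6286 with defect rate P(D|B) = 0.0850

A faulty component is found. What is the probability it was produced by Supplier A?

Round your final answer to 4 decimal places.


Let A = from Supplier A, D = faulty

Given:
- P(A) = 0.3714, P(B) = 0.6286
- P(D|A) = 0.0146, P(D|B) = 0.0850

Step 1: Find P(D)
P(D) = P(D|A)P(A) + P(D|B)P(B)
     = 0.0146 × 0.3714 + 0.0850 × 0.6286
     = 0.00542244 + 0.05343100
     = 0.05885344

Step 2: Apply Bayes' theorem
P(A|D) = P(D|A)P(A) / P(D)
       = 0.00542244 / 0.05885344
       = 0.0921


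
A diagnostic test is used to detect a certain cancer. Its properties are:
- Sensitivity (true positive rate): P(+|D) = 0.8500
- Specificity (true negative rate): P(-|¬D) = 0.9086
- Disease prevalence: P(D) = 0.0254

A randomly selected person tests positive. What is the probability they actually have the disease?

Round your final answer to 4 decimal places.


Let D = has disease, + = positive test

Given:
- P(D) = 0.0254 (prevalence)
- P(+|D) = 0.8500 (sensitivity)
- P(-|¬D) = 0.9086 (specificity)
- P(+|¬D) = 0.0914 (false positive rate = 1 - specificity)

Step 1: Find P(+)
P(+) = P(+|D)P(D) + P(+|¬D)P(¬D)
     = 0.8500 × 0.0254 + 0.0914 × 0.9746
     = 0.02159000 + 0.08907844
     = 0.11066844

Step 2: Apply Bayes' theorem for P(D|+)
P(D|+) = P(+|D)P(D) / P(+)
       = 0.02159000 / 0.11066844
       = 0.1951


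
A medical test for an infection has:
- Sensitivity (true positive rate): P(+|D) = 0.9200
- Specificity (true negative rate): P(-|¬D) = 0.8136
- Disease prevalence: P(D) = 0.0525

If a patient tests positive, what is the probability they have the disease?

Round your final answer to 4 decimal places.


Let D = has disease, + = positive test

Given:
- P(D) = 0.0525 (prevalence)
- P(+|D) = 0.9200 (sensitivity)
- P(-|¬D) = 0.8136 (specificity)
- P(+|¬D) = 0.1864 (false positive rate = 1 - specificity)

Step 1: Find P(+)
P(+) = P(+|D)P(D) + P(+|¬D)P(¬D)
     = 0.9200 × 0.0525 + 0.1864 × 0.9475
     = 0.04830000 + 0.17661400
     = 0.22491400

Step 2: Apply Bayes' theorem for P(D|+)
P(D|+) = P(+|D)P(D) / P(+)
       = 0.04830000 / 0.22491400
       = 0.2147


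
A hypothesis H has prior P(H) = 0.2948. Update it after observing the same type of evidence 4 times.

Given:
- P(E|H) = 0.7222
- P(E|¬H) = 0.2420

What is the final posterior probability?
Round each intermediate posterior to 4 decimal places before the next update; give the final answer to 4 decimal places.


Sequential Bayesian updating:

Initial prior: P(H) = 0.2948

Update 1:
  P(E) = 0.7222 × 0.2948 + 0.2420 × 0.7052 = 0.21290456 + 0.17065840 = 0.38356296
  P(H|E) = 0.21290456 / 0.38356296 = 0.5551

Update 2:
  P(E) = 0.7222 × 0.5551 + 0.2420 × 0.4449 = 0.40089322 + 0.10766580 = 0.50855902
  P(H|E) = 0.40089322 / 0.50855902 = 0.7883

Update 3:
  P(E) = 0.7222 × 0.7883 + 0.2420 × 0.2117 = 0.56931026 + 0.05123140 = 0.62054166
  P(H|E) = 0.56931026 / 0.62054166 = 0.9174

Update 4:
  P(E) = 0.7222 × 0.9174 + 0.2420 × 0.0826 = 0.66254628 + 0.01998920 = 0.68253548
  P(H|E) = 0.66254628 / 0.68253548 = 0.9707

Final posterior: 0.9707


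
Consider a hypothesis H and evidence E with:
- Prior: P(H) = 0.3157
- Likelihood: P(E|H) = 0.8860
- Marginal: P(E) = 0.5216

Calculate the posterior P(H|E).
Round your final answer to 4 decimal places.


Using Bayes' theorem:

P(H|E) = P(E|H) × P(H) / P(E)
       = 0.8860 × 0.3157 / 0.5216
       = 0.27971020 / 0.5216
       = 0.5363

The evidence strengthens our belief in H.
Prior: 0.3157 → Posterior: 0.5363


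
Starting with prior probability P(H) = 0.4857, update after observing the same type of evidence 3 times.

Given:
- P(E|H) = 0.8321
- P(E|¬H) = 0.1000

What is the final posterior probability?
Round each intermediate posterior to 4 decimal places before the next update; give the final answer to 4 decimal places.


Sequential Bayesian updating:

Initial prior: P(H) = 0.4857

Update 1:
  P(E) = 0.8321 × 0.4857 + 0.1000 × 0.5143 = 0.40415097 + 0.05143000 = 0.45558097
  P(H|E) = 0.40415097 / 0.45558097 = 0.8871

Update 2:
  P(E) = 0.8321 × 0.8871 + 0.1000 × 0.1129 = 0.73815591 + 0.01129000 = 0.74944591
  P(H|E) = 0.73815591 / 0.74944591 = 0.9849

Update 3:
  P(E) = 0.8321 × 0.9849 + 0.1000 × 0.0151 = 0.81953529 + 0.00151000 = 0.82104529
  P(H|E) = 0.81953529 / 0.82104529 = 0.9982

Final posterior: 0.9982


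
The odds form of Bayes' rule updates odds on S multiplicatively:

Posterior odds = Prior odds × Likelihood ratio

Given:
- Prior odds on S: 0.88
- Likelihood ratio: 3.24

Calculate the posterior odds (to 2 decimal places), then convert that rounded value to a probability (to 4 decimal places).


Step 1: Calculate posterior odds
Posterior odds = Prior odds × LR
               = 0.88 × 3.24
               = 2.85

Step 2: Convert to probability
P(S|E) = Posterior odds / (1 + Posterior odds)
       = 2.85 / (1 + 2.85)
       = 2.85 / 3.85
       = 0.7403

The evidence increased P(S) from 0.4681 to 0.7403.


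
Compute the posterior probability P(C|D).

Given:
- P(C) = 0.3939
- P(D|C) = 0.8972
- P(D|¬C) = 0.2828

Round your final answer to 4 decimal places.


Bayes' theorem: P(C|D) = P(D|C) × P(C) / P(D)

Step 1: Calculate P(D) using law of total probability
P(D) = P(D|C)P(C) + P(D|¬C)P(¬C)
     = 0.8972 × 0.3939 + 0.2828 × 0.6061
     = 0.35340708 + 0.17140508
     = 0.52481216

Step 2: Apply Bayes' theorem
P(C|D) = P(D|C) × P(C) / P(D)
       = 0.35340708 / 0.52481216
       = 0.6734


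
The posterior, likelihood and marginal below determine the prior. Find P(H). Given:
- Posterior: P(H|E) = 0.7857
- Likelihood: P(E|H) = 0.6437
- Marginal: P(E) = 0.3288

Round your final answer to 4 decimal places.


From Bayes' theorem: P(H|E) = P(E|H) × P(H) / P(E)

Rearranging for P(H):
P(H) = P(H|E) × P(E) / P(E|H)
     = 0.7857 × 0.3288 / 0.6437
     = 0.25833816 / 0.6437
     = 0.4013


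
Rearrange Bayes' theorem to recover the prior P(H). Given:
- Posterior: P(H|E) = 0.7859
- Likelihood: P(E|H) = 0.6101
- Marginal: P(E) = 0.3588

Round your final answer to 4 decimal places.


From Bayes' theorem: P(H|E) = P(E|H) × P(H) / P(E)

Rearranging for P(H):
P(H) = P(H|E) × P(E) / P(E|H)
     = 0.7859 × 0.3588 / 0.6101
     = 0.28198092 / 0.6101
     = 0.4622


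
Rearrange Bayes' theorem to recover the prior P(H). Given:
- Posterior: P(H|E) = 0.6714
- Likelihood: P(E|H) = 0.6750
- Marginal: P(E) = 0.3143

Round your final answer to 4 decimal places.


From Bayes' theorem: P(H|E) = P(E|H) × P(H) / P(E)

Rearranging for P(H):
P(H) = P(H|E) × P(E) / P(E|H)
     = 0.6714 × 0.3143 / 0.6750
     = 0.21102102 / 0.6750
     = 0.3126


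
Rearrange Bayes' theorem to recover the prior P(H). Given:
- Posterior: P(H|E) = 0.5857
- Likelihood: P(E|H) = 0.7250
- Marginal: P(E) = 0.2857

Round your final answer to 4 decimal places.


From Bayes' theorem: P(H|E) = P(E|H) × P(H) / P(E)

Rearranging for P(H):
P(H) = P(H|E) × P(E) / P(E|H)
     = 0.5857 × 0.2857 / 0.7250
     = 0.16733449 / 0.7250
     = 0.2308


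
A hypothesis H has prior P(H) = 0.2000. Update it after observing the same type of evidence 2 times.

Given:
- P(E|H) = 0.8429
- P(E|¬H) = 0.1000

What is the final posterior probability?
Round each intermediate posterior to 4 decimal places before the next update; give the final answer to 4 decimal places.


Sequential Bayesian updating:

Initial prior: P(H) = 0.2000

Update 1:
  P(E) = 0.8429 × 0.2000 + 0.1000 × 0.8000 = 0.16858000 + 0.08000000 = 0.24858000
  P(H|E) = 0.16858000 / 0.24858000 = 0.6782

Update 2:
  P(E) = 0.8429 × 0.6782 + 0.1000 × 0.3218 = 0.57165478 + 0.03218000 = 0.60383478
  P(H|E) = 0.57165478 / 0.60383478 = 0.9467

Final posterior: 0.9467


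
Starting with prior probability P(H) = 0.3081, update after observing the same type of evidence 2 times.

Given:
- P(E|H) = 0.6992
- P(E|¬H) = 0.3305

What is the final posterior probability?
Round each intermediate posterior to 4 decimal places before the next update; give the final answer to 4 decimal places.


Sequential Bayesian updating:

Initial prior: P(H) = 0.3081

Update 1:
  P(E) = 0.6992 × 0.3081 + 0.3305 × 0.6919 = 0.21542352 + 0.22867295 = 0.44409647
  P(H|E) = 0.21542352 / 0.44409647 = 0.4851

Update 2:
  P(E) = 0.6992 × 0.4851 + 0.3305 × 0.5149 = 0.33918192 + 0.17017445 = 0.50935637
  P(H|E) = 0.33918192 / 0.50935637 = 0.6659

Final posterior: 0.6659


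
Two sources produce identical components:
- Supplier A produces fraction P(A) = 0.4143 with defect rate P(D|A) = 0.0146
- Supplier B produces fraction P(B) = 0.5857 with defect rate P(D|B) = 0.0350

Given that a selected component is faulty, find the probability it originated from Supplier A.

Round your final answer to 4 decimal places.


Let A = from Supplier A, D = faulty

Given:
- P(A) = 0.4143, P(B) = 0.5857
- P(D|A) = 0.0146, P(D|B) = 0.0350

Step 1: Find P(D)
P(D) = P(D|A)P(A) + P(D|B)P(B)
     = 0.0146 × 0.4143 + 0.0350 × 0.5857
     = 0.00604878 + 0.02049950
     = 0.02654828

Step 2: Apply Bayes' theorem
P(A|D) = P(D|A)P(A) / P(D)
       = 0.00604878 / 0.02654828
       = 0.2278


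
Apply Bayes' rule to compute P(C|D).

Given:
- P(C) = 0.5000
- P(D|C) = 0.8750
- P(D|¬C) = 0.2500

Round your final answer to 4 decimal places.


Bayes' theorem: P(C|D) = P(D|C) × P(C) / P(D)

Step 1: Calculate P(D) using law of total probability
P(D) = P(D|C)P(C) + P(D|¬C)P(¬C)
     = 0.8750 × 0.5000 + 0.2500 × 0.5000
     = 0.43750000 + 0.12500000
     = 0.56250000

Step 2: Apply Bayes' theorem
P(C|D) = P(D|C) × P(C) / P(D)
       = 0.43750000 / 0.56250000
       = 0.7778


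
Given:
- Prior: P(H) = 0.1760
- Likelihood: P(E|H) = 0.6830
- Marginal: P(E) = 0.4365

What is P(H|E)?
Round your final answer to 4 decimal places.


Using Bayes' theorem:

P(H|E) = P(E|H) × P(H) / P(E)
       = 0.6830 × 0.1760 / 0.4365
       = 0.12020800 / 0.4365
       = 0.2754

The evidence strengthens our belief in H.
Prior: 0.1760 → Posterior: 0.2754


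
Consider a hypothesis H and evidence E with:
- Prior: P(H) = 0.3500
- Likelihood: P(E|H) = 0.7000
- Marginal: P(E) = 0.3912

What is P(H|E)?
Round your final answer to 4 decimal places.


Using Bayes' theorem:

P(H|E) = P(E|H) × P(H) / P(E)
       = 0.7000 × 0.3500 / 0.3912
       = 0.24500000 / 0.3912
       = 0.6263

The evidence strengthens our belief in H.
Prior: 0.3500 → Posterior: 0.6263


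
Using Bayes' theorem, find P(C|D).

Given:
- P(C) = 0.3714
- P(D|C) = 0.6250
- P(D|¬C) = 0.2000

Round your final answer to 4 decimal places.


Bayes' theorem: P(C|D) = P(D|C) × P(C) / P(D)

Step 1: Calculate P(D) using law of total probability
P(D) = P(D|C)P(C) + P(D|¬C)P(¬C)
     = 0.6250 × 0.3714 + 0.2000 × 0.6286
     = 0.23212500 + 0.12572000
     = 0.35784500

Step 2: Apply Bayes' theorem
P(C|D) = P(D|C) × P(C) / P(D)
       = 0.23212500 / 0.35784500
       = 0.6487


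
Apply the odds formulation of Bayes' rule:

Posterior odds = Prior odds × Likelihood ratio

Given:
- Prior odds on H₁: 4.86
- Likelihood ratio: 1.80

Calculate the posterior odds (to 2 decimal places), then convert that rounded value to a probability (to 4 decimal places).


Step 1: Calculate posterior odds
Posterior odds = Prior odds × LR
               = 4.86 × 1.80
               = 8.75

Step 2: Convert to probability
P(H₁|E) = Posterior odds / (1 + Posterior odds)
       = 8.75 / (1 + 8.75)
       = 8.75 / 9.75
       = 0.8974

The evidence increased P(H₁) from 0.8294 to 0.8974.


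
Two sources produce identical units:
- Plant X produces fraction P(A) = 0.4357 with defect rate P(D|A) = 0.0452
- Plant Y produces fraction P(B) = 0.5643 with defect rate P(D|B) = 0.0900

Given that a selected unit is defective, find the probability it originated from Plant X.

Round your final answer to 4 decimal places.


Let A = from Plant X, D = defective

Given:
- P(A) = 0.4357, P(B) = 0.5643
- P(D|A) = 0.0452, P(D|B) = 0.0900

Step 1: Find P(D)
P(D) = P(D|A)P(A) + P(D|B)P(B)
     = 0.0452 × 0.4357 + 0.0900 × 0.5643
     = 0.01969364 + 0.05078700
     = 0.07048064

Step 2: Apply Bayes' theorem
P(A|D) = P(D|A)P(A) / P(D)
       = 0.01969364 / 0.07048064
       = 0.2794


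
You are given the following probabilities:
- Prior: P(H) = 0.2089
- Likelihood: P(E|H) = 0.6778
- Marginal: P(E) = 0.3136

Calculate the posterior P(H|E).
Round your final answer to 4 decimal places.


Using Bayes' theorem:

P(H|E) = P(E|H) × P(H) / P(E)
       = 0.6778 × 0.2089 / 0.3136
       = 0.14159242 / 0.3136
       = 0.4515

The evidence strengthens our belief in H.
Prior: 0.2089 → Posterior: 0.4515


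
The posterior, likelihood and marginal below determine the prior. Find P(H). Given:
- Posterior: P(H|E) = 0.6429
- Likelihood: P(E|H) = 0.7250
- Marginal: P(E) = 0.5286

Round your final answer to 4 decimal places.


From Bayes' theorem: P(H|E) = P(E|H) × P(H) / P(E)

Rearranging for P(H):
P(H) = P(H|E) × P(E) / P(E|H)
     = 0.6429 × 0.5286 / 0.7250
     = 0.33983694 / 0.7250
     = 0.4687


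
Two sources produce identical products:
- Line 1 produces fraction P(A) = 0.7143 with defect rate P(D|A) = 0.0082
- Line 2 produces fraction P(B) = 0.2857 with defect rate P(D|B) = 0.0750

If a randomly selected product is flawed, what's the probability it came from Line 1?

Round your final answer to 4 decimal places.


Let A = from Line 1, D = flawed

Given:
- P(A) = 0.7143, P(B) = 0.2857
- P(D|A) = 0.0082, P(D|B) = 0.0750

Step 1: Find P(D)
P(D) = P(D|A)P(A) + P(D|B)P(B)
     = 0.0082 × 0.7143 + 0.0750 × 0.2857
     = 0.00585726 + 0.02142750
     = 0.02728476

Step 2: Apply Bayes' theorem
P(A|D) = P(D|A)P(A) / P(D)
       = 0.00585726 / 0.02728476
       = 0.2147


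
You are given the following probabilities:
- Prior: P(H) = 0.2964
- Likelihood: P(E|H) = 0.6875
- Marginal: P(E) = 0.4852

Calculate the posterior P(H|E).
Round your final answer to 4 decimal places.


Using Bayes' theorem:

P(H|E) = P(E|H) × P(H) / P(E)
       = 0.6875 × 0.2964 / 0.4852
       = 0.20377500 / 0.4852
       = 0.4200

The evidence strengthens our belief in H.
Prior: 0.2964 → Posterior: 0.4200


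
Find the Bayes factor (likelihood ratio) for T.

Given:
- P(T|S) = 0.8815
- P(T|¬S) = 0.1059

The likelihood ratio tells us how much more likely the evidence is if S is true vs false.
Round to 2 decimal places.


Likelihood Ratio (LR) = P(T|S) / P(T|¬S)

LR = 0.8815 / 0.1059
   = 8.32

The evidence is 8.32 times more likely if S is true than if S is false.
LR > 1, so observing T raises the odds in favor of S.


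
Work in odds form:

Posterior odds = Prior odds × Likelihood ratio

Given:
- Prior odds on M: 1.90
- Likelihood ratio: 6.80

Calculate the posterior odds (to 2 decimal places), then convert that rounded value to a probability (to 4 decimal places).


Step 1: Calculate posterior odds
Posterior odds = Prior odds × LR
               = 1.90 × 6.80
               = 12.92

Step 2: Convert to probability
P(M|E) = Posterior odds / (1 + Posterior odds)
       = 12.92 / (1 + 12.92)
       = 12.92 / 13.92
       = 0.9282

The evidence increased P(M) from 0.6552 to 0.9282.


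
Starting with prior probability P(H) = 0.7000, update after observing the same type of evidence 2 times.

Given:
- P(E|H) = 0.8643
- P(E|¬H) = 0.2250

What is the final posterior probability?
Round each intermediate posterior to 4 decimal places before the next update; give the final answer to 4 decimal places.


Sequential Bayesian updating:

Initial prior: P(H) = 0.7000

Update 1:
  P(E) = 0.8643 × 0.7000 + 0.2250 × 0.3000 = 0.60501000 + 0.06750000 = 0.67251000
  P(H|E) = 0.60501000 / 0.67251000 = 0.8996

Update 2:
  P(E) = 0.8643 × 0.8996 + 0.2250 × 0.1004 = 0.77752428 + 0.02259000 = 0.80011428
  P(H|E) = 0.77752428 / 0.80011428 = 0.9718

Final posterior: 0.9718


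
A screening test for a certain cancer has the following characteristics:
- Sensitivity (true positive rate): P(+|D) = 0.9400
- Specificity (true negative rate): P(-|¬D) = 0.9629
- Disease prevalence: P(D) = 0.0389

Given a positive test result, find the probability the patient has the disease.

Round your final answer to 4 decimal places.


Let D = has disease, + = positive test

Given:
- P(D) = 0.0389 (prevalence)
- P(+|D) = 0.9400 (sensitivity)
- P(-|¬D) = 0.9629 (specificity)
- P(+|¬D) = 0.0371 (false positive rate = 1 - specificity)

Step 1: Find P(+)
P(+) = P(+|D)P(D) + P(+|¬D)P(¬D)
     = 0.9400 × 0.0389 + 0.0371 × 0.9611
     = 0.03656600 + 0.03565681
     = 0.07222281

Step 2: Apply Bayes' theorem for P(D|+)
P(D|+) = P(+|D)P(D) / P(+)
       = 0.03656600 / 0.07222281
       = 0.5063


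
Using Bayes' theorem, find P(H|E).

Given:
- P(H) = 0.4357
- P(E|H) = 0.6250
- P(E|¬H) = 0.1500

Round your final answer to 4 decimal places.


Bayes' theorem: P(H|E) = P(E|H) × P(H) / P(E)

Step 1: Calculate P(E) using law of total probability
P(E) = P(E|H)P(H) + P(E|¬H)P(¬H)
     = 0.6250 × 0.4357 + 0.1500 × 0.5643
     = 0.27231250 + 0.08464500
     = 0.35695750

Step 2: Apply Bayes' theorem
P(H|E) = P(E|H) × P(H) / P(E)
       = 0.27231250 / 0.35695750
       = 0.7629


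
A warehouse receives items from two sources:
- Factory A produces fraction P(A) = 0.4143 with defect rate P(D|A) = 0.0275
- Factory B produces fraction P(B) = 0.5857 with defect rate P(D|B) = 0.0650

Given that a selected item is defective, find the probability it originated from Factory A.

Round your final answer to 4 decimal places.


Let A = from Factory A, D = defective

Given:
- P(A) = 0.4143, P(B) = 0.5857
- P(D|A) = 0.0275, P(D|B) = 0.0650

Step 1: Find P(D)
P(D) = P(D|A)P(A) + P(D|B)P(B)
     = 0.0275 × 0.4143 + 0.0650 × 0.5857
     = 0.01139325 + 0.03807050
     = 0.04946375

Step 2: Apply Bayes' theorem
P(A|D) = P(D|A)P(A) / P(D)
       = 0.01139325 / 0.04946375
       = 0.2303


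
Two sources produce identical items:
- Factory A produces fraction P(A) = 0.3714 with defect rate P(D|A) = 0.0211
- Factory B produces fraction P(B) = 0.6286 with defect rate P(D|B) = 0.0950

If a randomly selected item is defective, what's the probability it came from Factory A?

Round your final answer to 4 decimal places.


Let A = from Factory A, D = defective

Given:
- P(A) = 0.3714, P(B) = 0.6286
- P(D|A) = 0.0211, P(D|B) = 0.0950

Step 1: Find P(D)
P(D) = P(D|A)P(A) + P(D|B)P(B)
     = 0.0211 × 0.3714 + 0.0950 × 0.6286
     = 0.00783654 + 0.05971700
     = 0.06755354

Step 2: Apply Bayes' theorem
P(A|D) = P(D|A)P(A) / P(D)
       = 0.00783654 / 0.06755354
       = 0.1160


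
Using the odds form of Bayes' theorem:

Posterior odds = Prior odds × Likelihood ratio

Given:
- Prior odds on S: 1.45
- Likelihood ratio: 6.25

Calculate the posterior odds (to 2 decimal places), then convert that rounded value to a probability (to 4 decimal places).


Step 1: Calculate posterior odds
Posterior odds = Prior odds × LR
               = 1.45 × 6.25
               = 9.06

Step 2: Convert to probability
P(S|E) = Posterior odds / (1 + Posterior odds)
       = 9.06 / (1 + 9.06)
       = 9.06 / 10.06
       = 0.9006

The evidence increased P(S) from 0.5918 to 0.9006.


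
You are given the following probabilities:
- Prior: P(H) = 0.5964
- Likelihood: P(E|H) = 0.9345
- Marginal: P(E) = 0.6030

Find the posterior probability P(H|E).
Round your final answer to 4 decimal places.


Using Bayes' theorem:

P(H|E) = P(E|H) × P(H) / P(E)
       = 0.9345 × 0.5964 / 0.6030
       = 0.55733580 / 0.6030
       = 0.9243

The evidence strengthens our belief in H.
Prior: 0.5964 → Posterior: 0.9243


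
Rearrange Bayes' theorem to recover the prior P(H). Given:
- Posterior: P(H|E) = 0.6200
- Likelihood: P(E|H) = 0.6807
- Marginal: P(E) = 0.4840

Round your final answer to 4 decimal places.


From Bayes' theorem: P(H|E) = P(E|H) × P(H) / P(E)

Rearranging for P(H):
P(H) = P(H|E) × P(E) / P(E|H)
     = 0.6200 × 0.4840 / 0.6807
     = 0.30008000 / 0.6807
     = 0.4408


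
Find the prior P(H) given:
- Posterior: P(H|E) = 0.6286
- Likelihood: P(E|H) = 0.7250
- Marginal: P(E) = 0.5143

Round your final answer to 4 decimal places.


From Bayes' theorem: P(H|E) = P(E|H) × P(H) / P(E)

Rearranging for P(H):
P(H) = P(H|E) × P(E) / P(E|H)
     = 0.6286 × 0.5143 / 0.7250
     = 0.32328898 / 0.7250
     = 0.4459


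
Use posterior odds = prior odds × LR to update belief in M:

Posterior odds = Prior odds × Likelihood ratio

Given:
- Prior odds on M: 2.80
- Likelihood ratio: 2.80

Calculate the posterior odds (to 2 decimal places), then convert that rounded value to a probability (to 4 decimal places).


Step 1: Calculate posterior odds
Posterior odds = Prior odds × LR
               = 2.80 × 2.80
               = 7.84

Step 2: Convert to probability
P(M|E) = Posterior odds / (1 + Posterior odds)
       = 7.84 / (1 + 7.84)
       = 7.84 / 8.84
       = 0.8869

The evidence increased P(M) from 0.7368 to 0.8869.


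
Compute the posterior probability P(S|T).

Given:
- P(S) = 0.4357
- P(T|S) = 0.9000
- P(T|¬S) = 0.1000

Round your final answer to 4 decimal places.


Bayes' theorem: P(S|T) = P(T|S) × P(S) / P(T)

Step 1: Calculate P(T) using law of total probability
P(T) = P(T|S)P(S) + P(T|¬S)P(¬S)
     = 0.9000 × 0.4357 + 0.1000 × 0.5643
     = 0.39213000 + 0.05643000
     = 0.44856000

Step 2: Apply Bayes' theorem
P(S|T) = P(T|S) × P(S) / P(T)
       = 0.39213000 / 0.44856000
       = 0.8742


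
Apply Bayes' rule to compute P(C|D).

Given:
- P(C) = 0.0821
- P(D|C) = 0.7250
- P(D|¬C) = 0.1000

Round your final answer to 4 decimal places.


Bayes' theorem: P(C|D) = P(D|C) × P(C) / P(D)

Step 1: Calculate P(D) using law of total probability
P(D) = P(D|C)P(C) + P(D|¬C)P(¬C)
     = 0.7250 × 0.0821 + 0.1000 × 0.9179
     = 0.05952250 + 0.09179000
     = 0.15131250

Step 2: Apply Bayes' theorem
P(C|D) = P(D|C) × P(C) / P(D)
       = 0.05952250 / 0.15131250
       = 0.3934


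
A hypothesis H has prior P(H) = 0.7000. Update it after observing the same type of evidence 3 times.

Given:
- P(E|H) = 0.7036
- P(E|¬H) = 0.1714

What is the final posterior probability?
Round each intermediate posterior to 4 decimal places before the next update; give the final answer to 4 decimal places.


Sequential Bayesian updating:

Initial prior: P(H) = 0.7000

Update 1:
  P(E) = 0.7036 × 0.7000 + 0.1714 × 0.3000 = 0.49252000 + 0.05142000 = 0.54394000
  P(H|E) = 0.49252000 / 0.54394000 = 0.9055

Update 2:
  P(E) = 0.7036 × 0.9055 + 0.1714 × 0.0945 = 0.63710980 + 0.01619730 = 0.65330710
  P(H|E) = 0.63710980 / 0.65330710 = 0.9752

Update 3:
  P(E) = 0.7036 × 0.9752 + 0.1714 × 0.0248 = 0.68615072 + 0.00425072 = 0.69040144
  P(H|E) = 0.68615072 / 0.69040144 = 0.9938

Final posterior: 0.9938


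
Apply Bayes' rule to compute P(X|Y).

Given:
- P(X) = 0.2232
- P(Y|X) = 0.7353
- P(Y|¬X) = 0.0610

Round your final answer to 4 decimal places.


Bayes' theorem: P(X|Y) = P(Y|X) × P(X) / P(Y)

Step 1: Calculate P(Y) using law of total probability
P(Y) = P(Y|X)P(X) + P(Y|¬X)P(¬X)
     = 0.7353 × 0.2232 + 0.0610 × 0.7768
     = 0.16411896 + 0.04738480
     = 0.21150376

Step 2: Apply Bayes' theorem
P(X|Y) = P(Y|X) × P(X) / P(Y)
       = 0.16411896 / 0.21150376
       = 0.7760


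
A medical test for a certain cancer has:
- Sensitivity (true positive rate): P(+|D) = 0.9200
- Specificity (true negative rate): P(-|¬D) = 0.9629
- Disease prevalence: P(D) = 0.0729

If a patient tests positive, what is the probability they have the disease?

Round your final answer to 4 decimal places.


Let D = has disease, + = positive test

Given:
- P(D) = 0.0729 (prevalence)
- P(+|D) = 0.9200 (sensitivity)
- P(-|¬D) = 0.9629 (specificity)
- P(+|¬D) = 0.0371 (false positive rate = 1 - specificity)

Step 1: Find P(+)
P(+) = P(+|D)P(D) + P(+|¬D)P(¬D)
     = 0.9200 × 0.0729 + 0.0371 × 0.9271
     = 0.06706800 + 0.03439541
     = 0.10146341

Step 2: Apply Bayes' theorem for P(D|+)
P(D|+) = P(+|D)P(D) / P(+)
       = 0.06706800 / 0.10146341
       = 0.6610


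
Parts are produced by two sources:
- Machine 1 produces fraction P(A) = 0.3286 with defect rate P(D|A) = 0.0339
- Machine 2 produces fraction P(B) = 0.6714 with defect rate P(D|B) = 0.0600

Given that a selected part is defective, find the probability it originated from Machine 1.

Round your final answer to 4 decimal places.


Let A = from Machine 1, D = defective

Given:
- P(A) = 0.3286, P(B) = 0.6714
- P(D|A) = 0.0339, P(D|B) = 0.0600

Step 1: Find P(D)
P(D) = P(D|A)P(A) + P(D|B)P(B)
     = 0.0339 × 0.3286 + 0.0600 × 0.6714
     = 0.01113954 + 0.04028400
     = 0.05142354

Step 2: Apply Bayes' theorem
P(A|D) = P(D|A)P(A) / P(D)
       = 0.01113954 / 0.05142354
       = 0.2166
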